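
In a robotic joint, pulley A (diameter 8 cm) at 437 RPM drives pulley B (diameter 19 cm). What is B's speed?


Given: D1 = 8 cm, w1 = 437 RPM, D2 = 19 cm
Using D1*w1 = D2*w2
w2 = D1*w1 / D2
w2 = 8*437 / 19
w2 = 3496 / 19
w2 = 184 RPM

184 RPM


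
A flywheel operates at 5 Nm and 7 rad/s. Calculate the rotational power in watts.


Given: tau = 5 Nm, omega = 7 rad/s
Using P = tau * omega
P = 5 * 7
P = 35 W

35 W


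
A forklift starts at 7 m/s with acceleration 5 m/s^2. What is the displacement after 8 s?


Given: v0 = 7 m/s, a = 5 m/s^2, t = 8 s
Using s = v0*t + (1/2)*a*t^2
s = 7*8 + (1/2)*5*8^2
s = 56 + (1/2)*320
s = 56 + 160
s = 216

216 m


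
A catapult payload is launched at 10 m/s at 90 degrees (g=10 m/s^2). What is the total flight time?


Given: v0 = 10 m/s, theta = 90 deg, g = 10 m/s^2
sin(90) = 1
Using T = 2*v0*sin(theta) / g
T = 2*10*1 / 10
T = 20 / 10
T = 2 s

2 s


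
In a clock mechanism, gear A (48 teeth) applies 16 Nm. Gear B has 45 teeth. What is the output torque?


Given: N1 = 48, N2 = 45, T1 = 16 Nm
Using T2/T1 = N2/N1
T2 = T1 * N2 / N1
T2 = 16 * 45 / 48
T2 = 720 / 48
T2 = 15 Nm

15 Nm


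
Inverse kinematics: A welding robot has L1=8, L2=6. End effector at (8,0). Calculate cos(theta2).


Given: L1 = 8, L2 = 6, target (x, y) = (8, 0)
Using cos(theta2) = (x^2 + y^2 - L1^2 - L2^2) / (2*L1*L2)
x^2 + y^2 = 8^2 + 0 = 64
L1^2 + L2^2 = 64 + 36 = 100
Numerator = 64 - 100 = -36
Denominator = 2*8*6 = 96
cos(theta2) = -36/96 = -3/8

-3/8


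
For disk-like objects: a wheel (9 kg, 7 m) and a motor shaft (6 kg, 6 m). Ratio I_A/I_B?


Given: M1=9 kg, R1=7 m, M2=6 kg, R2=6 m
For a disk: I = (1/2)*M*R^2, so I_A/I_B = (M1*R1^2)/(M2*R2^2)
M1*R1^2 = 9*49 = 441
M2*R2^2 = 6*36 = 216
I_A/I_B = 441/216 = 49/24

49/24


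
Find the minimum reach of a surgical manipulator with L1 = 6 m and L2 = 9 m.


Given: L1 = 6 m, L2 = 9 m
For a 2-link planar arm, min reach = |L1 - L2| (second link folded back)
Min reach = |6 - 9|
Min reach = 3 m

3 m


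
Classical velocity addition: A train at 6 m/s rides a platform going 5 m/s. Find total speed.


Given: object velocity = 6 m/s, platform velocity = 5 m/s (same direction)
Using classical velocity addition: v_total = v_object + v_platform
v_total = 6 + 5
v_total = 11 m/s

11 m/s


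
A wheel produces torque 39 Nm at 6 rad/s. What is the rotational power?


Given: tau = 39 Nm, omega = 6 rad/s
Using P = tau * omega
P = 39 * 6
P = 234 W

234 W


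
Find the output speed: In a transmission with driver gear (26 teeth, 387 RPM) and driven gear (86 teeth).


Given: N1 = 26 teeth, w1 = 387 RPM, N2 = 86 teeth
Using N1*w1 = N2*w2
w2 = N1*w1 / N2
w2 = 26*387 / 86
w2 = 10062 / 86
w2 = 117 RPM

117 RPM


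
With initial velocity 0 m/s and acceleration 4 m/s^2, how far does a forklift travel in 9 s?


Given: v0 = 0 m/s, a = 4 m/s^2, t = 9 s
Using s = v0*t + (1/2)*a*t^2
s = 0*9 + (1/2)*4*9^2
s = 0 + (1/2)*324
s = 0 + 162
s = 162

162 m


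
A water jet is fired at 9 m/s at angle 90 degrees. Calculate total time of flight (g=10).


Given: v0 = 9 m/s, theta = 90 deg, g = 10 m/s^2
sin(90) = 1
Using T = 2*v0*sin(theta) / g
T = 2*9*1 / 10
T = 18 / 10
T = 9/5 s

9/5 s


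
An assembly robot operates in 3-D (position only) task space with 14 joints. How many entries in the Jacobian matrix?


Given: task space dimension = 3, joints = 14
Jacobian is a 3 x 14 matrix
Total entries = rows * columns
Total = 3 * 14
Total = 42

42


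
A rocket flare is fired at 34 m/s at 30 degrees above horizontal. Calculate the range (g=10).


Given: v0 = 34 m/s, theta = 30 deg, g = 10 m/s^2
sin(2*30) = sin(60) = sqrt(3)/2
Using R = v0^2 * sin(2*theta) / g
R = 34^2 * (sqrt(3)/2) / 10
R = 1156 * sqrt(3) / 20
R = 289/5*sqrt(3) m

289/5*sqrt(3) m


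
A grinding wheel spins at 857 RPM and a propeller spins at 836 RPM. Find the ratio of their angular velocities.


Given: RPM_A = 857, RPM_B = 836
omega = 2*pi*RPM/60, so omega_A/omega_B = RPM_A / RPM_B
omega_A/omega_B = 857 / 836
omega_A/omega_B = 857/836

857/836


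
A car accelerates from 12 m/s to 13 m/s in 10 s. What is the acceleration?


Given: initial velocity v0 = 12 m/s, final velocity v = 13 m/s, time t = 10 s
Using a = (v - v0) / t
a = (13 - 12) / 10
a = 1 / 10
a = 1/10 m/s^2

1/10 m/s^2


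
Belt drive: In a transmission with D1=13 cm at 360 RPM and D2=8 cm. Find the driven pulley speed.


Given: D1 = 13 cm, w1 = 360 RPM, D2 = 8 cm
Using D1*w1 = D2*w2
w2 = D1*w1 / D2
w2 = 13*360 / 8
w2 = 4680 / 8
w2 = 585 RPM

585 RPM


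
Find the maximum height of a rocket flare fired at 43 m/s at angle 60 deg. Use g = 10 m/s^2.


Given: v0 = 43 m/s, theta = 60 deg, g = 10 m/s^2
sin^2(60) = 3/4
Using H = v0^2 * sin^2(theta) / (2*g)
H = 43^2 * 3/4 / (2*10)
H = 1849 * 3/4 / 20
H = 5547/4 / 20
H = 5547/80 m

5547/80 m


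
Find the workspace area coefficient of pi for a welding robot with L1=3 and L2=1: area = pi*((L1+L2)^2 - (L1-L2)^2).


Given: L1 = 3, L2 = 1
(L1+L2)^2 = (4)^2 = 16
(L1-L2)^2 = (2)^2 = 4
Difference = 16 - 4 = 12
This equals 4*L1*L2 = 4*3*1 = 12
Workspace area = 12*pi

12


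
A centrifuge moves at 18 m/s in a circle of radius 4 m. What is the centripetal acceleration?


Given: v = 18 m/s, r = 4 m
Using a_c = v^2 / r
a_c = 18^2 / 4
a_c = 324 / 4
a_c = 81 m/s^2

81 m/s^2


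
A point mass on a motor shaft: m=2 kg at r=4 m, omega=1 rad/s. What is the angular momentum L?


Given: m = 2 kg, r = 4 m, omega = 1 rad/s
For a point mass: I = m*r^2
I = 2*4^2 = 2*16 = 32
L = I*omega = 32*1
L = 32 kg*m^2/s

32 kg*m^2/s


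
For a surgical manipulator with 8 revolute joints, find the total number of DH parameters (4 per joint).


Given: 8 joints, 4 DH parameters per joint (d, theta, a, alpha)
Total DH parameters = number_of_joints * 4
Total = 8 * 4
Total = 32

32


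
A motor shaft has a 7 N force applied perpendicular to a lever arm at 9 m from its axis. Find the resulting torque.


Given: F = 7 N, r = 9 m, angle = 90 deg (perpendicular)
Using tau = F * r * sin(90)
sin(90) = 1
tau = 7 * 9 * 1
tau = 63 Nm

63 Nm


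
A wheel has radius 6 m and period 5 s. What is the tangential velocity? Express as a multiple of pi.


Given: radius r = 6 m, period T = 5 s
Using v = 2*pi*r / T
v = 2*pi*6 / 5
v = 12*pi / 5
v = 12/5*pi m/s

12/5*pi m/s


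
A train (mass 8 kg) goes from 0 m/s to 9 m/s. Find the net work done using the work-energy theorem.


Given: m = 8 kg, v0 = 0 m/s, v = 9 m/s
Using W = (1/2)*m*(v^2 - v0^2)
v^2 = 9^2 = 81
v0^2 = 0^2 = 0
v^2 - v0^2 = 81 - 0 = 81
W = (1/2)*8*81 = 324 J

324 J


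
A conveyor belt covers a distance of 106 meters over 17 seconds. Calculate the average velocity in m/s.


Given: distance d = 106 m, time t = 17 s
Using v = d / t
v = 106 / 17
v = 106/17 m/s

106/17 m/s


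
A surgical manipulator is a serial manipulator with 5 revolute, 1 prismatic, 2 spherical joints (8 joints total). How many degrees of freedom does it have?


Given: serial robot with 5 revolute, 1 prismatic, 2 spherical joints
DOF contribution per joint type: revolute=1, prismatic=1, spherical=3, fixed=0
DOF = 5*1 + 1*1 + 2*3
DOF = 12

12


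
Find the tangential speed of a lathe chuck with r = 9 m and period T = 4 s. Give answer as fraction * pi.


Given: radius r = 9 m, period T = 4 s
Using v = 2*pi*r / T
v = 2*pi*9 / 4
v = 18*pi / 4
v = 9/2*pi m/s

9/2*pi m/s


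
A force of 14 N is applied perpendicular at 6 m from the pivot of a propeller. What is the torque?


Given: F = 14 N, r = 6 m, angle = 90 deg (perpendicular)
Using tau = F * r * sin(90)
sin(90) = 1
tau = 14 * 6 * 1
tau = 84 Nm

84 Nm


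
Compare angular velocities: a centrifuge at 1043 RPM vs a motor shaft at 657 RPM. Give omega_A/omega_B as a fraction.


Given: RPM_A = 1043, RPM_B = 657
omega = 2*pi*RPM/60, so omega_A/omega_B = RPM_A / RPM_B
omega_A/omega_B = 1043 / 657
omega_A/omega_B = 1043/657

1043/657


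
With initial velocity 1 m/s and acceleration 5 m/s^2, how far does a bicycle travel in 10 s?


Given: v0 = 1 m/s, a = 5 m/s^2, t = 10 s
Using s = v0*t + (1/2)*a*t^2
s = 1*10 + (1/2)*5*10^2
s = 10 + (1/2)*500
s = 10 + 250
s = 260

260 m


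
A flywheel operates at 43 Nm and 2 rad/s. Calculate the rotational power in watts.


Given: tau = 43 Nm, omega = 2 rad/s
Using P = tau * omega
P = 43 * 2
P = 86 W

86 W


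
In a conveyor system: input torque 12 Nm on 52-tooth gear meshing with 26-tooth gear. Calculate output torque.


Given: N1 = 52, N2 = 26, T1 = 12 Nm
Using T2/T1 = N2/N1
T2 = T1 * N2 / N1
T2 = 12 * 26 / 52
T2 = 312 / 52
T2 = 6 Nm

6 Nm


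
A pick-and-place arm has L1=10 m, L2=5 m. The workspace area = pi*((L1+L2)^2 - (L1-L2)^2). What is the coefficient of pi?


Given: L1 = 10, L2 = 5
(L1+L2)^2 = (15)^2 = 225
(L1-L2)^2 = (5)^2 = 25
Difference = 225 - 25 = 200
This equals 4*L1*L2 = 4*10*5 = 200
Workspace area = 200*pi

200


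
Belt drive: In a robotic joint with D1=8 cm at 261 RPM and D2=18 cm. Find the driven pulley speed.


Given: D1 = 8 cm, w1 = 261 RPM, D2 = 18 cm
Using D1*w1 = D2*w2
w2 = D1*w1 / D2
w2 = 8*261 / 18
w2 = 2088 / 18
w2 = 116 RPM

116 RPM


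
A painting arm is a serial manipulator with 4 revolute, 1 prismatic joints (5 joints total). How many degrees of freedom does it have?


Given: serial robot with 4 revolute, 1 prismatic joints
DOF contribution per joint type: revolute=1, prismatic=1, spherical=3, fixed=0
DOF = 4*1 + 1*1
DOF = 5

5


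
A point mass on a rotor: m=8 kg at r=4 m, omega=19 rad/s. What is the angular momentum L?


Given: m = 8 kg, r = 4 m, omega = 19 rad/s
For a point mass: I = m*r^2
I = 8*4^2 = 8*16 = 128
L = I*omega = 128*19
L = 2432 kg*m^2/s

2432 kg*m^2/s


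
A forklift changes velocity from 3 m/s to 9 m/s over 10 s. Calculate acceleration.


Given: initial velocity v0 = 3 m/s, final velocity v = 9 m/s, time t = 10 s
Using a = (v - v0) / t
a = (9 - 3) / 10
a = 6 / 10
a = 3/5 m/s^2

3/5 m/s^2


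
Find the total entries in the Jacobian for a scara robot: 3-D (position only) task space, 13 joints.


Given: task space dimension = 3, joints = 13
Jacobian is a 3 x 13 matrix
Total entries = rows * columns
Total = 3 * 13
Total = 39

39


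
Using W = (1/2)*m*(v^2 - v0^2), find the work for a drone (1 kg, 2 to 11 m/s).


Given: m = 1 kg, v0 = 2 m/s, v = 11 m/s
Using W = (1/2)*m*(v^2 - v0^2)
v^2 = 11^2 = 121
v0^2 = 2^2 = 4
v^2 - v0^2 = 121 - 4 = 117
W = (1/2)*1*117 = 117/2 J

117/2 J


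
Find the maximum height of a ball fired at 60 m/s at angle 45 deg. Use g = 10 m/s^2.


Given: v0 = 60 m/s, theta = 45 deg, g = 10 m/s^2
sin^2(45) = 1/2
Using H = v0^2 * sin^2(theta) / (2*g)
H = 60^2 * 1/2 / (2*10)
H = 3600 * 1/2 / 20
H = 1800 / 20
H = 90 m

90 m


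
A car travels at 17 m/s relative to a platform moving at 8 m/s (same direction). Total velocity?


Given: object velocity = 17 m/s, platform velocity = 8 m/s (same direction)
Using classical velocity addition: v_total = v_object + v_platform
v_total = 17 + 8
v_total = 25 m/s

25 m/s


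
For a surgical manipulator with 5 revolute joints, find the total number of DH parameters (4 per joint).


Given: 5 joints, 4 DH parameters per joint (d, theta, a, alpha)
Total DH parameters = number_of_joints * 4
Total = 5 * 4
Total = 20

20


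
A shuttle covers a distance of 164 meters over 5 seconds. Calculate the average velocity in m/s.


Given: distance d = 164 m, time t = 5 s
Using v = d / t
v = 164 / 5
v = 164/5 m/s

164/5 m/s


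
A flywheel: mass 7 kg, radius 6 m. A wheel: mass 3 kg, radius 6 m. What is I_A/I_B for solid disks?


Given: M1=7 kg, R1=6 m, M2=3 kg, R2=6 m
For a disk: I = (1/2)*M*R^2, so I_A/I_B = (M1*R1^2)/(M2*R2^2)
M1*R1^2 = 7*36 = 252
M2*R2^2 = 3*36 = 108
I_A/I_B = 252/108 = 7/3

7/3


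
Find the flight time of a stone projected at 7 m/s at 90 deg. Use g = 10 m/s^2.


Given: v0 = 7 m/s, theta = 90 deg, g = 10 m/s^2
sin(90) = 1
Using T = 2*v0*sin(theta) / g
T = 2*7*1 / 10
T = 14 / 10
T = 7/5 s

7/5 s


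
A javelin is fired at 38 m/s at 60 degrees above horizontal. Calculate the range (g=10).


Given: v0 = 38 m/s, theta = 60 deg, g = 10 m/s^2
sin(2*60) = sin(120) = sqrt(3)/2
Using R = v0^2 * sin(2*theta) / g
R = 38^2 * (sqrt(3)/2) / 10
R = 1444 * sqrt(3) / 20
R = 361/5*sqrt(3) m

361/5*sqrt(3) m


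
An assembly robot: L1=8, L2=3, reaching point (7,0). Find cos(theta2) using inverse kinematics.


Given: L1 = 8, L2 = 3, target (x, y) = (7, 0)
Using cos(theta2) = (x^2 + y^2 - L1^2 - L2^2) / (2*L1*L2)
x^2 + y^2 = 7^2 + 0 = 49
L1^2 + L2^2 = 64 + 9 = 73
Numerator = 49 - 73 = -24
Denominator = 2*8*3 = 48
cos(theta2) = -24/48 = -1/2

-1/2


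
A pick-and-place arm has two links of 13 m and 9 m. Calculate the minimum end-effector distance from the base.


Given: L1 = 13 m, L2 = 9 m
For a 2-link planar arm, min reach = |L1 - L2| (second link folded back)
Min reach = |13 - 9|
Min reach = 4 m

4 m


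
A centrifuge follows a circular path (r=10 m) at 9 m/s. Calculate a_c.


Given: v = 9 m/s, r = 10 m
Using a_c = v^2 / r
a_c = 9^2 / 10
a_c = 81 / 10
a_c = 81/10 m/s^2

81/10 m/s^2


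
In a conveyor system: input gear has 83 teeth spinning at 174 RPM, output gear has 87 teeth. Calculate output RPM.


Given: N1 = 83 teeth, w1 = 174 RPM, N2 = 87 teeth
Using N1*w1 = N2*w2
w2 = N1*w1 / N2
w2 = 83*174 / 87
w2 = 14442 / 87
w2 = 166 RPM

166 RPM


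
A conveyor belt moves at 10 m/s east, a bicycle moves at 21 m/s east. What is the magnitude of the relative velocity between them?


Given: v_A = 10 m/s east, v_B = 21 m/s east
Both move in the same direction; relative speed = |v_A - v_B|
|10 - 21| = |-11|
= 11 m/s

11 m/s


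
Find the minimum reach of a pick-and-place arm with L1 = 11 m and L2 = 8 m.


Given: L1 = 11 m, L2 = 8 m
For a 2-link planar arm, min reach = |L1 - L2| (second link folded back)
Min reach = |11 - 8|
Min reach = 3 m

3 m


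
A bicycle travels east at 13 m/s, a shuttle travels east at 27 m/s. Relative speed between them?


Given: v_A = 13 m/s east, v_B = 27 m/s east
Both move in the same direction; relative speed = |v_A - v_B|
|13 - 27| = |-14|
= 14 m/s

14 m/s


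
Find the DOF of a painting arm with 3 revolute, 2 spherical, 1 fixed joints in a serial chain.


Given: serial robot with 3 revolute, 2 spherical, 1 fixed joints
DOF contribution per joint type: revolute=1, prismatic=1, spherical=3, fixed=0
DOF = 3*1 + 2*3 + 1*0
DOF = 9

9


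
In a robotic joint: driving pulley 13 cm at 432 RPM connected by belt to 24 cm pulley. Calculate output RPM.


Given: D1 = 13 cm, w1 = 432 RPM, D2 = 24 cm
Using D1*w1 = D2*w2
w2 = D1*w1 / D2
w2 = 13*432 / 24
w2 = 5616 / 24
w2 = 234 RPM

234 RPM


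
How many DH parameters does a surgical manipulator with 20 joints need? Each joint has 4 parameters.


Given: 20 joints, 4 DH parameters per joint (d, theta, a, alpha)
Total DH parameters = number_of_joints * 4
Total = 20 * 4
Total = 80

80


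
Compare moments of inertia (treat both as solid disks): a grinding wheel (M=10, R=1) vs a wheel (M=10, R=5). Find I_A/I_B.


Given: M1=10 kg, R1=1 m, M2=10 kg, R2=5 m
For a disk: I = (1/2)*M*R^2, so I_A/I_B = (M1*R1^2)/(M2*R2^2)
M1*R1^2 = 10*1 = 10
M2*R2^2 = 10*25 = 250
I_A/I_B = 10/250 = 1/25

1/25


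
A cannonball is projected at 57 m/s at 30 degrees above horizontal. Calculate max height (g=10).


Given: v0 = 57 m/s, theta = 30 deg, g = 10 m/s^2
sin^2(30) = 1/4
Using H = v0^2 * sin^2(theta) / (2*g)
H = 57^2 * 1/4 / (2*10)
H = 3249 * 1/4 / 20
H = 3249/4 / 20
H = 3249/80 m

3249/80 m


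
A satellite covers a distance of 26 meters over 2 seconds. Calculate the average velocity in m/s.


Given: distance d = 26 m, time t = 2 s
Using v = d / t
v = 26 / 2
v = 13 m/s

13 m/s


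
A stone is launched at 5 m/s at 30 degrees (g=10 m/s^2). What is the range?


Given: v0 = 5 m/s, theta = 30 deg, g = 10 m/s^2
sin(2*30) = sin(60) = sqrt(3)/2
Using R = v0^2 * sin(2*theta) / g
R = 5^2 * (sqrt(3)/2) / 10
R = 25 * sqrt(3) / 20
R = 5/4*sqrt(3) m

5/4*sqrt(3) m


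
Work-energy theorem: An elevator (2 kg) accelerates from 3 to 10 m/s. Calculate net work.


Given: m = 2 kg, v0 = 3 m/s, v = 10 m/s
Using W = (1/2)*m*(v^2 - v0^2)
v^2 = 10^2 = 100
v0^2 = 3^2 = 9
v^2 - v0^2 = 100 - 9 = 91
W = (1/2)*2*91 = 91 J

91 J


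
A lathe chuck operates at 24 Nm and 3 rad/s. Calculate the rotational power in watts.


Given: tau = 24 Nm, omega = 3 rad/s
Using P = tau * omega
P = 24 * 3
P = 72 W

72 W


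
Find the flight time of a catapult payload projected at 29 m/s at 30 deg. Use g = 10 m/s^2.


Given: v0 = 29 m/s, theta = 30 deg, g = 10 m/s^2
sin(30) = 1/2
Using T = 2*v0*sin(theta) / g
T = 2*29*1/2 / 10
T = 29 / 10
T = 29/10 s

29/10 s


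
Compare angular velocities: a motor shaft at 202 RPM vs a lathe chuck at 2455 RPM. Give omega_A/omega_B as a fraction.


Given: RPM_A = 202, RPM_B = 2455
omega = 2*pi*RPM/60, so omega_A/omega_B = RPM_A / RPM_B
omega_A/omega_B = 202 / 2455
omega_A/omega_B = 202/2455

202/2455


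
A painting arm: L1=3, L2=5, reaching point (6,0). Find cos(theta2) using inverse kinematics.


Given: L1 = 3, L2 = 5, target (x, y) = (6, 0)
Using cos(theta2) = (x^2 + y^2 - L1^2 - L2^2) / (2*L1*L2)
x^2 + y^2 = 6^2 + 0 = 36
L1^2 + L2^2 = 9 + 25 = 34
Numerator = 36 - 34 = 2
Denominator = 2*3*5 = 30
cos(theta2) = 2/30 = 1/15

1/15


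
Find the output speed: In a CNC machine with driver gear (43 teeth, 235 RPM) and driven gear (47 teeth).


Given: N1 = 43 teeth, w1 = 235 RPM, N2 = 47 teeth
Using N1*w1 = N2*w2
w2 = N1*w1 / N2
w2 = 43*235 / 47
w2 = 10105 / 47
w2 = 215 RPM

215 RPM


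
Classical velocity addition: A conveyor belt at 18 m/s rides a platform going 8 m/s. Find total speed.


Given: object velocity = 18 m/s, platform velocity = 8 m/s (same direction)
Using classical velocity addition: v_total = v_object + v_platform
v_total = 18 + 8
v_total = 26 m/s

26 m/s


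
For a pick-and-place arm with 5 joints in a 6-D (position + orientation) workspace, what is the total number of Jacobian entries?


Given: task space dimension = 6, joints = 5
Jacobian is a 6 x 5 matrix
Total entries = rows * columns
Total = 6 * 5
Total = 30

30


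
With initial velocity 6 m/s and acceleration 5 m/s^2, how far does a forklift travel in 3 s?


Given: v0 = 6 m/s, a = 5 m/s^2, t = 3 s
Using s = v0*t + (1/2)*a*t^2
s = 6*3 + (1/2)*5*3^2
s = 18 + (1/2)*45
s = 18 + 45/2
s = 81/2

81/2 m


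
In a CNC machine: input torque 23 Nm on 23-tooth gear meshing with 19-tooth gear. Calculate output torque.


Given: N1 = 23, N2 = 19, T1 = 23 Nm
Using T2/T1 = N2/N1
T2 = T1 * N2 / N1
T2 = 23 * 19 / 23
T2 = 437 / 23
T2 = 19 Nm

19 Nm


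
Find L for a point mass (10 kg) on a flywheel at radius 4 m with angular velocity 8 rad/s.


Given: m = 10 kg, r = 4 m, omega = 8 rad/s
For a point mass: I = m*r^2
I = 10*4^2 = 10*16 = 160
L = I*omega = 160*8
L = 1280 kg*m^2/s

1280 kg*m^2/s


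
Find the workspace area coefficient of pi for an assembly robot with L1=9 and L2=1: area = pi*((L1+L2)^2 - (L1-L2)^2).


Given: L1 = 9, L2 = 1
(L1+L2)^2 = (10)^2 = 100
(L1-L2)^2 = (8)^2 = 64
Difference = 100 - 64 = 36
This equals 4*L1*L2 = 4*9*1 = 36
Workspace area = 36*pi

36


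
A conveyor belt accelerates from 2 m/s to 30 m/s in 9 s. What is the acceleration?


Given: initial velocity v0 = 2 m/s, final velocity v = 30 m/s, time t = 9 s
Using a = (v - v0) / t
a = (30 - 2) / 9
a = 28 / 9
a = 28/9 m/s^2

28/9 m/s^2


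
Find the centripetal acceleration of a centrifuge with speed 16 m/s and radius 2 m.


Given: v = 16 m/s, r = 2 m
Using a_c = v^2 / r
a_c = 16^2 / 2
a_c = 256 / 2
a_c = 128 m/s^2

128 m/s^2


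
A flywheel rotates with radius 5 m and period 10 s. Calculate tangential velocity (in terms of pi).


Given: radius r = 5 m, period T = 10 s
Using v = 2*pi*r / T
v = 2*pi*5 / 10
v = 10*pi / 10
v = 1*pi m/s

1*pi m/s


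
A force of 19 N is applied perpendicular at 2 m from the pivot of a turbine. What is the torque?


Given: F = 19 N, r = 2 m, angle = 90 deg (perpendicular)
Using tau = F * r * sin(90)
sin(90) = 1
tau = 19 * 2 * 1
tau = 38 Nm

38 Nm


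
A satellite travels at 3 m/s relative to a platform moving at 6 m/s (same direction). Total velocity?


Given: object velocity = 3 m/s, platform velocity = 6 m/s (same direction)
Using classical velocity addition: v_total = v_object + v_platform
v_total = 3 + 6
v_total = 9 m/s

9 m/s


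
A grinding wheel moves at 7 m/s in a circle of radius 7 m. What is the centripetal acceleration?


Given: v = 7 m/s, r = 7 m
Using a_c = v^2 / r
a_c = 7^2 / 7
a_c = 49 / 7
a_c = 7 m/s^2

7 m/s^2


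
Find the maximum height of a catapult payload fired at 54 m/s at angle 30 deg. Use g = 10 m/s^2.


Given: v0 = 54 m/s, theta = 30 deg, g = 10 m/s^2
sin^2(30) = 1/4
Using H = v0^2 * sin^2(theta) / (2*g)
H = 54^2 * 1/4 / (2*10)
H = 2916 * 1/4 / 20
H = 729 / 20
H = 729/20 m

729/20 m


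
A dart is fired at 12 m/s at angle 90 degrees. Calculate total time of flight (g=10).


Given: v0 = 12 m/s, theta = 90 deg, g = 10 m/s^2
sin(90) = 1
Using T = 2*v0*sin(theta) / g
T = 2*12*1 / 10
T = 24 / 10
T = 12/5 s

12/5 s


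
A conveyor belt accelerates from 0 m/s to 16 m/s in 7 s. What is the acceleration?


Given: initial velocity v0 = 0 m/s, final velocity v = 16 m/s, time t = 7 s
Using a = (v - v0) / t
a = (16 - 0) / 7
a = 16 / 7
a = 16/7 m/s^2

16/7 m/s^2


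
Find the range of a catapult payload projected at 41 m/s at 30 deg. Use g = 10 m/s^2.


Given: v0 = 41 m/s, theta = 30 deg, g = 10 m/s^2
sin(2*30) = sin(60) = sqrt(3)/2
Using R = v0^2 * sin(2*theta) / g
R = 41^2 * (sqrt(3)/2) / 10
R = 1681 * sqrt(3) / 20
R = 1681/20*sqrt(3) m

1681/20*sqrt(3) m


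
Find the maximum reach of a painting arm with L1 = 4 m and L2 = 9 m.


Given: L1 = 4 m, L2 = 9 m
For a 2-link planar arm, max reach = L1 + L2 (fully extended)
Max reach = 4 + 9
Max reach = 13 m

13 m


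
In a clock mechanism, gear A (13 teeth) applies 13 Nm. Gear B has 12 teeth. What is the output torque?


Given: N1 = 13, N2 = 12, T1 = 13 Nm
Using T2/T1 = N2/N1
T2 = T1 * N2 / N1
T2 = 13 * 12 / 13
T2 = 156 / 13
T2 = 12 Nm

12 Nm


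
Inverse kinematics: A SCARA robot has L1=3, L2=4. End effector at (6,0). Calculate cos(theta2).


Given: L1 = 3, L2 = 4, target (x, y) = (6, 0)
Using cos(theta2) = (x^2 + y^2 - L1^2 - L2^2) / (2*L1*L2)
x^2 + y^2 = 6^2 + 0 = 36
L1^2 + L2^2 = 9 + 16 = 25
Numerator = 36 - 25 = 11
Denominator = 2*3*4 = 24
cos(theta2) = 11/24 = 11/24

11/24


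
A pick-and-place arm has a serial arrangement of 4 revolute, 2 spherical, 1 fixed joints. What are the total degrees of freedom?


Given: serial robot with 4 revolute, 2 spherical, 1 fixed joints
DOF contribution per joint type: revolute=1, prismatic=1, spherical=3, fixed=0
DOF = 4*1 + 2*3 + 1*0
DOF = 10

10


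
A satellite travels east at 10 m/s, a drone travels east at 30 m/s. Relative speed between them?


Given: v_A = 10 m/s east, v_B = 30 m/s east
Both move in the same direction; relative speed = |v_A - v_B|
|10 - 30| = |-20|
= 20 m/s

20 m/s


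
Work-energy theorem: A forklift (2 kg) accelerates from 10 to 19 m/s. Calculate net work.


Given: m = 2 kg, v0 = 10 m/s, v = 19 m/s
Using W = (1/2)*m*(v^2 - v0^2)
v^2 = 19^2 = 361
v0^2 = 10^2 = 100
v^2 - v0^2 = 361 - 100 = 261
W = (1/2)*2*261 = 261 J

261 J


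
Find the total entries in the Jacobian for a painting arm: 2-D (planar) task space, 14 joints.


Given: task space dimension = 2, joints = 14
Jacobian is a 2 x 14 matrix
Total entries = rows * columns
Total = 2 * 14
Total = 28

28


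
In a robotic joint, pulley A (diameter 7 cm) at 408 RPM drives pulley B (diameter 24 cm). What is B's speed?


Given: D1 = 7 cm, w1 = 408 RPM, D2 = 24 cm
Using D1*w1 = D2*w2
w2 = D1*w1 / D2
w2 = 7*408 / 24
w2 = 2856 / 24
w2 = 119 RPM

119 RPM


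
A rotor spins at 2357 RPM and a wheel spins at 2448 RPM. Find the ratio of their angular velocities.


Given: RPM_A = 2357, RPM_B = 2448
omega = 2*pi*RPM/60, so omega_A/omega_B = RPM_A / RPM_B
omega_A/omega_B = 2357 / 2448
omega_A/omega_B = 2357/2448

2357/2448


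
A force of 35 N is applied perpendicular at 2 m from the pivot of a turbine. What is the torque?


Given: F = 35 N, r = 2 m, angle = 90 deg (perpendicular)
Using tau = F * r * sin(90)
sin(90) = 1
tau = 35 * 2 * 1
tau = 70 Nm

70 Nm


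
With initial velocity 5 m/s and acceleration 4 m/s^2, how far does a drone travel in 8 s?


Given: v0 = 5 m/s, a = 4 m/s^2, t = 8 s
Using s = v0*t + (1/2)*a*t^2
s = 5*8 + (1/2)*4*8^2
s = 40 + (1/2)*256
s = 40 + 128
s = 168

168 m


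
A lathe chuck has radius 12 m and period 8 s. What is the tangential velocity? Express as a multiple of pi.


Given: radius r = 12 m, period T = 8 s
Using v = 2*pi*r / T
v = 2*pi*12 / 8
v = 24*pi / 8
v = 3*pi m/s

3*pi m/s


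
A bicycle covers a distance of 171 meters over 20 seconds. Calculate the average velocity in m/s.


Given: distance d = 171 m, time t = 20 s
Using v = d / t
v = 171 / 20
v = 171/20 m/s

171/20 m/s


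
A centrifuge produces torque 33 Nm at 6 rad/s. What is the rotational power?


Given: tau = 33 Nm, omega = 6 rad/s
Using P = tau * omega
P = 33 * 6
P = 198 W

198 W


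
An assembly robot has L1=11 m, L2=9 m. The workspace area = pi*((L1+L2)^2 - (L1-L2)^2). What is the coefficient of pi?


Given: L1 = 11, L2 = 9
(L1+L2)^2 = (20)^2 = 400
(L1-L2)^2 = (2)^2 = 4
Difference = 400 - 4 = 396
This equals 4*L1*L2 = 4*11*9 = 396
Workspace area = 396*pi

396


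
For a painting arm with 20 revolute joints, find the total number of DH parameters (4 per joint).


Given: 20 joints, 4 DH parameters per joint (d, theta, a, alpha)
Total DH parameters = number_of_joints * 4
Total = 20 * 4
Total = 80

80


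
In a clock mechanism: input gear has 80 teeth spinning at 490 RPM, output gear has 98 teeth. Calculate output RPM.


Given: N1 = 80 teeth, w1 = 490 RPM, N2 = 98 teeth
Using N1*w1 = N2*w2
w2 = N1*w1 / N2
w2 = 80*490 / 98
w2 = 39200 / 98
w2 = 400 RPM

400 RPM


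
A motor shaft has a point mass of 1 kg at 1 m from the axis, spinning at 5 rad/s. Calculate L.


Given: m = 1 kg, r = 1 m, omega = 5 rad/s
For a point mass: I = m*r^2
I = 1*1^2 = 1*1 = 1
L = I*omega = 1*5
L = 5 kg*m^2/s

5 kg*m^2/s


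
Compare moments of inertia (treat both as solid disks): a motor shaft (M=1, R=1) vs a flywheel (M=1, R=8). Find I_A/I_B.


Given: M1=1 kg, R1=1 m, M2=1 kg, R2=8 m
For a disk: I = (1/2)*M*R^2, so I_A/I_B = (M1*R1^2)/(M2*R2^2)
M1*R1^2 = 1*1 = 1
M2*R2^2 = 1*64 = 64
I_A/I_B = 1/64 = 1/64

1/64


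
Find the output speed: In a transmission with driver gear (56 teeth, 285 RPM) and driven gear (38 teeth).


Given: N1 = 56 teeth, w1 = 285 RPM, N2 = 38 teeth
Using N1*w1 = N2*w2
w2 = N1*w1 / N2
w2 = 56*285 / 38
w2 = 15960 / 38
w2 = 420 RPM

420 RPM


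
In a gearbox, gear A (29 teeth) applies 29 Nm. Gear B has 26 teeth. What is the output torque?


Given: N1 = 29, N2 = 26, T1 = 29 Nm
Using T2/T1 = N2/N1
T2 = T1 * N2 / N1
T2 = 29 * 26 / 29
T2 = 754 / 29
T2 = 26 Nm

26 Nm


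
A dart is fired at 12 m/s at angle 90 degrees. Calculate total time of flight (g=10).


Given: v0 = 12 m/s, theta = 90 deg, g = 10 m/s^2
sin(90) = 1
Using T = 2*v0*sin(theta) / g
T = 2*12*1 / 10
T = 24 / 10
T = 12/5 s

12/5 s


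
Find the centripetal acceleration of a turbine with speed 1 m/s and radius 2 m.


Given: v = 1 m/s, r = 2 m
Using a_c = v^2 / r
a_c = 1^2 / 2
a_c = 1 / 2
a_c = 1/2 m/s^2

1/2 m/s^2


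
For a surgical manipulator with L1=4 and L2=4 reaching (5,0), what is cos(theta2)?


Given: L1 = 4, L2 = 4, target (x, y) = (5, 0)
Using cos(theta2) = (x^2 + y^2 - L1^2 - L2^2) / (2*L1*L2)
x^2 + y^2 = 5^2 + 0 = 25
L1^2 + L2^2 = 16 + 16 = 32
Numerator = 25 - 32 = -7
Denominator = 2*4*4 = 32
cos(theta2) = -7/32 = -7/32

-7/32


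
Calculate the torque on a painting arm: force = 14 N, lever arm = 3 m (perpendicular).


Given: F = 14 N, r = 3 m, angle = 90 deg (perpendicular)
Using tau = F * r * sin(90)
sin(90) = 1
tau = 14 * 3 * 1
tau = 42 Nm

42 Nm


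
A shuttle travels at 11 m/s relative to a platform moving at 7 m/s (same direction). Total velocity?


Given: object velocity = 11 m/s, platform velocity = 7 m/s (same direction)
Using classical velocity addition: v_total = v_object + v_platform
v_total = 11 + 7
v_total = 18 m/s

18 m/s


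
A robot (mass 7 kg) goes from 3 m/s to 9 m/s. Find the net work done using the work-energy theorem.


Given: m = 7 kg, v0 = 3 m/s, v = 9 m/s
Using W = (1/2)*m*(v^2 - v0^2)
v^2 = 9^2 = 81
v0^2 = 3^2 = 9
v^2 - v0^2 = 81 - 9 = 72
W = (1/2)*7*72 = 252 J

252 J


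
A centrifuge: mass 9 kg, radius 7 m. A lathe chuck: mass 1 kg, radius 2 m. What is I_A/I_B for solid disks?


Given: M1=9 kg, R1=7 m, M2=1 kg, R2=2 m
For a disk: I = (1/2)*M*R^2, so I_A/I_B = (M1*R1^2)/(M2*R2^2)
M1*R1^2 = 9*49 = 441
M2*R2^2 = 1*4 = 4
I_A/I_B = 441/4 = 441/4

441/4


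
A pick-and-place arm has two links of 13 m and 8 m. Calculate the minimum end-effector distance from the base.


Given: L1 = 13 m, L2 = 8 m
For a 2-link planar arm, min reach = |L1 - L2| (second link folded back)
Min reach = |13 - 8|
Min reach = 5 m

5 m


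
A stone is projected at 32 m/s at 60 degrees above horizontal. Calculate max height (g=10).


Given: v0 = 32 m/s, theta = 60 deg, g = 10 m/s^2
sin^2(60) = 3/4
Using H = v0^2 * sin^2(theta) / (2*g)
H = 32^2 * 3/4 / (2*10)
H = 1024 * 3/4 / 20
H = 768 / 20
H = 192/5 m

192/5 m


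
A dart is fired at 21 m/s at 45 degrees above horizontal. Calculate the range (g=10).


Given: v0 = 21 m/s, theta = 45 deg, g = 10 m/s^2
sin(2*45) = sin(90) = 1
Using R = v0^2 * sin(2*theta) / g
R = 21^2 * 1 / 10
R = 441 / 10
R = 441/10 m

441/10 m


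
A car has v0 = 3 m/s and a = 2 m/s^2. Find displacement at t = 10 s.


Given: v0 = 3 m/s, a = 2 m/s^2, t = 10 s
Using s = v0*t + (1/2)*a*t^2
s = 3*10 + (1/2)*2*10^2
s = 30 + (1/2)*200
s = 30 + 100
s = 130

130 m


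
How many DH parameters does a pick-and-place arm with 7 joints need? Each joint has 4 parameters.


Given: 7 joints, 4 DH parameters per joint (d, theta, a, alpha)
Total DH parameters = number_of_joints * 4
Total = 7 * 4
Total = 28

28


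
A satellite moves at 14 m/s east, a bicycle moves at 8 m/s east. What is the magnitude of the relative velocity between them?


Given: v_A = 14 m/s east, v_B = 8 m/s east
Both move in the same direction; relative speed = |v_A - v_B|
|14 - 8| = |6|
= 6 m/s

6 m/s


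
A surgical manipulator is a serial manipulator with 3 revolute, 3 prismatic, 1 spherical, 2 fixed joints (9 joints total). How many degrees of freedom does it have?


Given: serial robot with 3 revolute, 3 prismatic, 1 spherical, 2 fixed joints
DOF contribution per joint type: revolute=1, prismatic=1, spherical=3, fixed=0
DOF = 3*1 + 3*1 + 1*3 + 2*0
DOF = 9

9


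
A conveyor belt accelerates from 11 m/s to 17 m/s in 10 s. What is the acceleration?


Given: initial velocity v0 = 11 m/s, final velocity v = 17 m/s, time t = 10 s
Using a = (v - v0) / t
a = (17 - 11) / 10
a = 6 / 10
a = 3/5 m/s^2

3/5 m/s^2


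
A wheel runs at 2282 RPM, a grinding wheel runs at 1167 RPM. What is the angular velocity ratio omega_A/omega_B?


Given: RPM_A = 2282, RPM_B = 1167
omega = 2*pi*RPM/60, so omega_A/omega_B = RPM_A / RPM_B
omega_A/omega_B = 2282 / 1167
omega_A/omega_B = 2282/1167

2282/1167


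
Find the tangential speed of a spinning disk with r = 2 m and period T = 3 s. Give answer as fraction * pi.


Given: radius r = 2 m, period T = 3 s
Using v = 2*pi*r / T
v = 2*pi*2 / 3
v = 4*pi / 3
v = 4/3*pi m/s

4/3*pi m/s


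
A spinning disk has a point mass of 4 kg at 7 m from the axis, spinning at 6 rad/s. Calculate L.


Given: m = 4 kg, r = 7 m, omega = 6 rad/s
For a point mass: I = m*r^2
I = 4*7^2 = 4*49 = 196
L = I*omega = 196*6
L = 1176 kg*m^2/s

1176 kg*m^2/s


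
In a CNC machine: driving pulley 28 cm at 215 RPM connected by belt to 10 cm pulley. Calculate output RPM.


Given: D1 = 28 cm, w1 = 215 RPM, D2 = 10 cm
Using D1*w1 = D2*w2
w2 = D1*w1 / D2
w2 = 28*215 / 10
w2 = 6020 / 10
w2 = 602 RPM

602 RPM


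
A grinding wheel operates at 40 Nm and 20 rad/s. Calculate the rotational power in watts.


Given: tau = 40 Nm, omega = 20 rad/s
Using P = tau * omega
P = 40 * 20
P = 800 W

800 W


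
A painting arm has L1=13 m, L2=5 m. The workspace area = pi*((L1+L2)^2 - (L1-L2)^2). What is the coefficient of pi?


Given: L1 = 13, L2 = 5
(L1+L2)^2 = (18)^2 = 324
(L1-L2)^2 = (8)^2 = 64
Difference = 324 - 64 = 260
This equals 4*L1*L2 = 4*13*5 = 260
Workspace area = 260*pi

260


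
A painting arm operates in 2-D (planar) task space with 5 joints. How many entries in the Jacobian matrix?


Given: task space dimension = 2, joints = 5
Jacobian is a 2 x 5 matrix
Total entries = rows * columns
Total = 2 * 5
Total = 10

10


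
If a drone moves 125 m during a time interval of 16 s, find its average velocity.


Given: distance d = 125 m, time t = 16 s
Using v = d / t
v = 125 / 16
v = 125/16 m/s

125/16 m/s


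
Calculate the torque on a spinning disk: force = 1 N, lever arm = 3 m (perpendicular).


Given: F = 1 N, r = 3 m, angle = 90 deg (perpendicular)
Using tau = F * r * sin(90)
sin(90) = 1
tau = 1 * 3 * 1
tau = 3 Nm

3 Nm


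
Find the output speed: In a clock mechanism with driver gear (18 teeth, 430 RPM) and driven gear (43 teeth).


Given: N1 = 18 teeth, w1 = 430 RPM, N2 = 43 teeth
Using N1*w1 = N2*w2
w2 = N1*w1 / N2
w2 = 18*430 / 43
w2 = 7740 / 43
w2 = 180 RPM

180 RPM


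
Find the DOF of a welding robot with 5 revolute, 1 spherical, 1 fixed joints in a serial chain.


Given: serial robot with 5 revolute, 1 spherical, 1 fixed joints
DOF contribution per joint type: revolute=1, prismatic=1, spherical=3, fixed=0
DOF = 5*1 + 1*3 + 1*0
DOF = 8

8


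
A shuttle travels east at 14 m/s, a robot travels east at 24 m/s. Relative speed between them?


Given: v_A = 14 m/s east, v_B = 24 m/s east
Both move in the same direction; relative speed = |v_A - v_B|
|14 - 24| = |-10|
= 10 m/s

10 m/s


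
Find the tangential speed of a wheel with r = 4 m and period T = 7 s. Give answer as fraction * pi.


Given: radius r = 4 m, period T = 7 s
Using v = 2*pi*r / T
v = 2*pi*4 / 7
v = 8*pi / 7
v = 8/7*pi m/s

8/7*pi m/s


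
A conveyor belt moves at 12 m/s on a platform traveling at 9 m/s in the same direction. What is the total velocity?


Given: object velocity = 12 m/s, platform velocity = 9 m/s (same direction)
Using classical velocity addition: v_total = v_object + v_platform
v_total = 12 + 9
v_total = 21 m/s

21 m/s


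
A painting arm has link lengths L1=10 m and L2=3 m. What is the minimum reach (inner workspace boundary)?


Given: L1 = 10 m, L2 = 3 m
For a 2-link planar arm, min reach = |L1 - L2| (second link folded back)
Min reach = |10 - 3|
Min reach = 7 m

7 m


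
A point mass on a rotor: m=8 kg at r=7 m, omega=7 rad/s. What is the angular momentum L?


Given: m = 8 kg, r = 7 m, omega = 7 rad/s
For a point mass: I = m*r^2
I = 8*7^2 = 8*49 = 392
L = I*omega = 392*7
L = 2744 kg*m^2/s

2744 kg*m^2/s


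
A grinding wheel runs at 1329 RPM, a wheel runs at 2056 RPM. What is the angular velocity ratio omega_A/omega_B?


Given: RPM_A = 1329, RPM_B = 2056
omega = 2*pi*RPM/60, so omega_A/omega_B = RPM_A / RPM_B
omega_A/omega_B = 1329 / 2056
omega_A/omega_B = 1329/2056

1329/2056


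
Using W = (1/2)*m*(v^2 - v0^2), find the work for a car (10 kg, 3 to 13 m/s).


Given: m = 10 kg, v0 = 3 m/s, v = 13 m/s
Using W = (1/2)*m*(v^2 - v0^2)
v^2 = 13^2 = 169
v0^2 = 3^2 = 9
v^2 - v0^2 = 169 - 9 = 160
W = (1/2)*10*160 = 800 J

800 J


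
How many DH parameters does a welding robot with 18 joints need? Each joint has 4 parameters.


Given: 18 joints, 4 DH parameters per joint (d, theta, a, alpha)
Total DH parameters = number_of_joints * 4
Total = 18 * 4
Total = 72

72


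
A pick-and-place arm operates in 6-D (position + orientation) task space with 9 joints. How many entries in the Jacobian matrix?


Given: task space dimension = 6, joints = 9
Jacobian is a 6 x 9 matrix
Total entries = rows * columns
Total = 6 * 9
Total = 54

54


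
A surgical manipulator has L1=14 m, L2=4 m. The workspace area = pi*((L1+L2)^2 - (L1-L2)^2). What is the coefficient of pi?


Given: L1 = 14, L2 = 4
(L1+L2)^2 = (18)^2 = 324
(L1-L2)^2 = (10)^2 = 100
Difference = 324 - 100 = 224
This equals 4*L1*L2 = 4*14*4 = 224
Workspace area = 224*pi

224


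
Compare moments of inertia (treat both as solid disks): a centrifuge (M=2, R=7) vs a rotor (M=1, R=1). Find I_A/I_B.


Given: M1=2 kg, R1=7 m, M2=1 kg, R2=1 m
For a disk: I = (1/2)*M*R^2, so I_A/I_B = (M1*R1^2)/(M2*R2^2)
M1*R1^2 = 2*49 = 98
M2*R2^2 = 1*1 = 1
I_A/I_B = 98/1 = 98

98


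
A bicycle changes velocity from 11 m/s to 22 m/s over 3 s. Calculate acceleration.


Given: initial velocity v0 = 11 m/s, final velocity v = 22 m/s, time t = 3 s
Using a = (v - v0) / t
a = (22 - 11) / 3
a = 11 / 3
a = 11/3 m/s^2

11/3 m/s^2


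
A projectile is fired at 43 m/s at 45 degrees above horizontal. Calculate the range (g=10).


Given: v0 = 43 m/s, theta = 45 deg, g = 10 m/s^2
sin(2*45) = sin(90) = 1
Using R = v0^2 * sin(2*theta) / g
R = 43^2 * 1 / 10
R = 1849 / 10
R = 1849/10 m

1849/10 m


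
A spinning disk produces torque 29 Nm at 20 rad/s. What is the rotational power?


Given: tau = 29 Nm, omega = 20 rad/s
Using P = tau * omega
P = 29 * 20
P = 580 W

580 W


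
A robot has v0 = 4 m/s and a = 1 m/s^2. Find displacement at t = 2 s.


Given: v0 = 4 m/s, a = 1 m/s^2, t = 2 s
Using s = v0*t + (1/2)*a*t^2
s = 4*2 + (1/2)*1*2^2
s = 8 + (1/2)*4
s = 8 + 2
s = 10

10 m


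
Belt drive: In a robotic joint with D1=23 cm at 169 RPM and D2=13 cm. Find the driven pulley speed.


Given: D1 = 23 cm, w1 = 169 RPM, D2 = 13 cm
Using D1*w1 = D2*w2
w2 = D1*w1 / D2
w2 = 23*169 / 13
w2 = 3887 / 13
w2 = 299 RPM

299 RPM


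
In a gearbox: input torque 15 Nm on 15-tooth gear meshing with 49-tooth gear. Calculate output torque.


Given: N1 = 15, N2 = 49, T1 = 15 Nm
Using T2/T1 = N2/N1
T2 = T1 * N2 / N1
T2 = 15 * 49 / 15
T2 = 735 / 15
T2 = 49 Nm

49 Nm


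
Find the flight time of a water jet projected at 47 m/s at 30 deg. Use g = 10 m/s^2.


Given: v0 = 47 m/s, theta = 30 deg, g = 10 m/s^2
sin(30) = 1/2
Using T = 2*v0*sin(theta) / g
T = 2*47*1/2 / 10
T = 47 / 10
T = 47/10 s

47/10 s


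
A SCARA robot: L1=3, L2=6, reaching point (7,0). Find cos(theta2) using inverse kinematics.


Given: L1 = 3, L2 = 6, target (x, y) = (7, 0)
Using cos(theta2) = (x^2 + y^2 - L1^2 - L2^2) / (2*L1*L2)
x^2 + y^2 = 7^2 + 0 = 49
L1^2 + L2^2 = 9 + 36 = 45
Numerator = 49 - 45 = 4
Denominator = 2*3*6 = 36
cos(theta2) = 4/36 = 1/9

1/9


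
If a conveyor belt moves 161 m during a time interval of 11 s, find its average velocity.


Given: distance d = 161 m, time t = 11 s
Using v = d / t
v = 161 / 11
v = 161/11 m/s

161/11 m/s


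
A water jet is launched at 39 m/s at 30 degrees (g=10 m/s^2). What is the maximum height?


Given: v0 = 39 m/s, theta = 30 deg, g = 10 m/s^2
sin^2(30) = 1/4
Using H = v0^2 * sin^2(theta) / (2*g)
H = 39^2 * 1/4 / (2*10)
H = 1521 * 1/4 / 20
H = 1521/4 / 20
H = 1521/80 m

1521/80 m


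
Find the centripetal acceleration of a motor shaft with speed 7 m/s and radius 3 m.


Given: v = 7 m/s, r = 3 m
Using a_c = v^2 / r
a_c = 7^2 / 3
a_c = 49 / 3
a_c = 49/3 m/s^2

49/3 m/s^2


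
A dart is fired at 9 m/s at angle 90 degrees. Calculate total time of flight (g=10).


Given: v0 = 9 m/s, theta = 90 deg, g = 10 m/s^2
sin(90) = 1
Using T = 2*v0*sin(theta) / g
T = 2*9*1 / 10
T = 18 / 10
T = 9/5 s

9/5 s


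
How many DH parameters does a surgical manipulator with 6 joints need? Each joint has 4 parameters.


Given: 6 joints, 4 DH parameters per joint (d, theta, a, alpha)
Total DH parameters = number_of_joints * 4
Total = 6 * 4
Total = 24

24
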